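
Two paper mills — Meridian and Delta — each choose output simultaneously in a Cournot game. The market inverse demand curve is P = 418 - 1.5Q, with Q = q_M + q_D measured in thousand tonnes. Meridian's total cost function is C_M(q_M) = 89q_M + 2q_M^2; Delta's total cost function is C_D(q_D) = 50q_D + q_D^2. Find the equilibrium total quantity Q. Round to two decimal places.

96.96

Meridian's profit: π_M = (418 - 1.5Q)q_M - (89q_M + 2q_M²). Setting ∂π_M/∂q_M = 0: 329 - 7q_M - (3/2)(q_D) = 0.
Delta's first-order condition: 368 - 5q_D - (3/2)(q_M) = 0.
Best responses: q_M = (329 - (3/2)q_D)/7, q_D = (368 - (3/2)q_M)/5.
Solving the pair: q_M = 33.3740, q_D = 63.5878.
Total output Q = 33.3740 + 63.5878 = 96.9618.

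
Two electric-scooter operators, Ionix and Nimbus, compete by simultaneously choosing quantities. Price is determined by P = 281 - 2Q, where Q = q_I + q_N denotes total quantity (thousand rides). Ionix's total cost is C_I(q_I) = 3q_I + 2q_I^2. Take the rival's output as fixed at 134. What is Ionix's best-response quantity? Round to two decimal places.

With the rival's output fixed at 134, Ionix's profit is π_I = (281 - 2·134 - 2q_I)q_I - (3q_I + 2q_I²) = (13 - 2q_I)q_I - (3q_I + 2q_I²).
∂π_I/∂q_I = 10 - 8q_I = 0, so q_I = 5/4.

1.25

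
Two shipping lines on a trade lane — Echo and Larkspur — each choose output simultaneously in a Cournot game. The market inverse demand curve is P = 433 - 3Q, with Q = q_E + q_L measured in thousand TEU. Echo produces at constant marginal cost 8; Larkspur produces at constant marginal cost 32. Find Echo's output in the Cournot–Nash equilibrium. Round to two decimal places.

Echo's profit: π_E = (433 - 3Q)q_E - (8q_E). Setting ∂π_E/∂q_E = 0: 425 - 6q_E - 3(q_L) = 0.
Larkspur's profit: π_L = (433 - 3Q)q_L - (32q_L). Setting ∂π_L/∂q_L = 0: 401 - 6q_L - 3(q_E) = 0.
Best responses: q_E = (425 - 3q_L)/6, q_L = (401 - 3q_E)/6.
Solving the pair: q_E = 449/9, q_L = 377/9.

49.89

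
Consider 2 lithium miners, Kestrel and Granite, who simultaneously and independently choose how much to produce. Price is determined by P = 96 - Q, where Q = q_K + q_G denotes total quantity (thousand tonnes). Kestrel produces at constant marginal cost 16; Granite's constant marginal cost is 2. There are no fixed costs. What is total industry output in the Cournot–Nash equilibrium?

Kestrel's profit: π_K = (96 - Q)q_K - (16q_K). Setting ∂π_K/∂q_K = 0: 80 - 2q_K - (q_G) = 0.
Granite's first-order condition: 94 - 2q_G - (q_K) = 0.
Best responses: q_K = (80 - q_G)/2, q_G = (94 - q_K)/2.
Substituting one into the other gives q_K = 22 and q_G = 36.
Total output Q = 22 + 36 = 58.

58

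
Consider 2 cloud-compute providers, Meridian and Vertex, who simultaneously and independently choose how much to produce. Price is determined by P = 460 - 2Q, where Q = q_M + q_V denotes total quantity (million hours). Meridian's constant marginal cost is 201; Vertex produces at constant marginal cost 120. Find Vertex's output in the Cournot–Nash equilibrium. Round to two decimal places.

70.17

Meridian's profit: π_M = (460 - 2Q)q_M - (201q_M). Setting ∂π_M/∂q_M = 0: 259 - 4q_M - 2(q_V) = 0.
Vertex's first-order condition: 340 - 4q_V - 2(q_M) = 0.
So q_M = (259 - 2q_V)/4 and q_V = (340 - 2q_M)/4.
Solving the pair: q_M = 89/3, q_V = 421/6.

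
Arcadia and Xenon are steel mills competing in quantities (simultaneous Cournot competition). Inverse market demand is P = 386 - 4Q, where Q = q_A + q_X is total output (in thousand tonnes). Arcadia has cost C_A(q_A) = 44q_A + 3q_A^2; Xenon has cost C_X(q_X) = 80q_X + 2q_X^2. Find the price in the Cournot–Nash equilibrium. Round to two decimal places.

Arcadia's profit: π_A = (386 - 4Q)q_A - (44q_A + 3q_A²). Setting ∂π_A/∂q_A = 0: 342 - 14q_A - 4(q_X) = 0.
Xenon's profit: π_X = (386 - 4Q)q_X - (80q_X + 2q_X²). Setting ∂π_X/∂q_X = 0: 306 - 12q_X - 4(q_A) = 0.
Rearranging gives the reaction functions q_A = (342 - 4q_X)/14 and q_X = (306 - 4q_A)/12.
Solving the pair: q_A = 360/19, q_X = 729/38.
Total output Q = 1449/38, so price P = 386 - 4·(1449/38) = 233.4737.

233.47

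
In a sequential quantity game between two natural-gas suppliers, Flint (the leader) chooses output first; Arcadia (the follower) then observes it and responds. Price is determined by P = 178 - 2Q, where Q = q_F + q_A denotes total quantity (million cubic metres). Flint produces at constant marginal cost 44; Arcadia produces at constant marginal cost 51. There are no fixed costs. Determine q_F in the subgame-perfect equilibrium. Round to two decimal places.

The follower Arcadia best-responds to any q_F: π_A = (178 - 2Q)q_A - 51q_A.
∂π_A/∂q_A = 127 - 2q_F - 4q_A = 0 gives the reaction function q_A = (127 - 2q_F)/4.
The leader anticipates this reaction. Substituting into P = 178 - 2Q gives P = 229/2 - q_F, so π_F = (229/2 - q_F)q_F - 44q_F.
Leader FOC: 141/2 - 2q_F = 0, so q_F = 141/4.
Then q_A = (127 - 2·(141/4))/4 = 113/8.

35.25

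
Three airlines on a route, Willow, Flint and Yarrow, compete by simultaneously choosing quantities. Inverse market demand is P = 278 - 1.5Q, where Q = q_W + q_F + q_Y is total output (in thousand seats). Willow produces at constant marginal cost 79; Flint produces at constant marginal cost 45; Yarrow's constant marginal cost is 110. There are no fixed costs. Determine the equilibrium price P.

Willow's profit: π_W = (278 - 1.5Q)q_W - (79q_W). Setting ∂π_W/∂q_W = 0: 199 - 3q_W - (3/2)(q_F + q_Y) = 0.
Flint's first-order condition: 233 - 3q_F - (3/2)(q_W + q_Y) = 0.
Yarrow's profit: π_Y = (278 - 1.5Q)q_Y - (110q_Y). Setting ∂π_Y/∂q_Y = 0: 168 - 3q_Y - (3/2)(q_W + q_F) = 0.
Adding the 3 conditions: 600 − 3Q − 3Q = 0, i.e. Q = 100.
Back-substituting: q_W = (199 − 150)/(3/2) = 98/3, q_F = (233 − 150)/(3/2) = 166/3, q_Y = (168 − 150)/(3/2) = 12.
Total output Q = 100, so price P = 278 - (3/2)·100 = 128.

128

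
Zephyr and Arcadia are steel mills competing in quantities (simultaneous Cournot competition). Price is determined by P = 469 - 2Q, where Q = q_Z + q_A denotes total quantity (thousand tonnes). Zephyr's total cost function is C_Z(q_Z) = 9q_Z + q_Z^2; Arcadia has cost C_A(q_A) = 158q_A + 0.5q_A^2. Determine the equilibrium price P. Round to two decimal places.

Zephyr's profit: π_Z = (469 - 2Q)q_Z - (9q_Z + q_Z²). Setting ∂π_Z/∂q_Z = 0: 460 - 6q_Z - 2(q_A) = 0.
Arcadia's profit: π_A = (469 - 2Q)q_A - (158q_A + (1/2)q_A²). Setting ∂π_A/∂q_A = 0: 311 - 5q_A - 2(q_Z) = 0.
Rearranging gives the reaction functions q_Z = (460 - 2q_A)/6 and q_A = (311 - 2q_Z)/5.
Solving the pair: q_Z = 839/13, q_A = 473/13.
Total output Q = 1312/13, so price P = 469 - 2·(1312/13) = 267.1538.

267.15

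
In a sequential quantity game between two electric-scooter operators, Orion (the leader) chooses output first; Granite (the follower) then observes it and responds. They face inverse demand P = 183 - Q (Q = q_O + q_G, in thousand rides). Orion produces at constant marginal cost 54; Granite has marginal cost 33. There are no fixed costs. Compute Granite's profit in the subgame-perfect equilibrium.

Solve by backward induction. Given q_O, the follower Granite maximises π_G = (183 - q_O - q_G)q_G - 33q_G.
Follower FOC: 150 - q_O - 2q_G = 0, so q_G(q_O) = (150 - q_O)/2.
The leader anticipates this reaction. Substituting into P = 183 - Q gives P = 108 - (1/2)q_O, so π_O = (108 - (1/2)q_O)q_O - 54q_O.
The leader's first-order condition 54 - q_O = 0 yields q_O = 54.
Then q_G = (150 - 54)/2 = 48.
Price P = 183 - 102 = 81.
Granite's profit: (81 - 33)·48 = 2304.

2304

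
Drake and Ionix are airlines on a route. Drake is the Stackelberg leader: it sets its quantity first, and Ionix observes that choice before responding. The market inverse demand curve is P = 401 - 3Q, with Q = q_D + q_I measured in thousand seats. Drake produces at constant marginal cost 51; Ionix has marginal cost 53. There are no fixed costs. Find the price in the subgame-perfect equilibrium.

139

Solve by backward induction. Given q_D, the follower Ionix maximises π_I = (401 - 3q_D - 3q_I)q_I - 53q_I.
∂π_I/∂q_I = 348 - 3q_D - 6q_I = 0 gives the reaction function q_I = (348 - 3q_D)/6.
Drake substitutes q_I(q_D) into its own profit: π_D = q_D(401 - 3q_D - (348 - 3q_D)/2) - 51q_D = (227 - (3/2)q_D)q_D - 51q_D.
Maximising: ∂π_D/∂q_D = 176 - 3q_D = 0, giving q_D = 176/3.
Then q_I = (348 - 3·(176/3))/6 = 86/3.
Total output Q = 262/3, so price P = 401 - 3·(262/3) = 139.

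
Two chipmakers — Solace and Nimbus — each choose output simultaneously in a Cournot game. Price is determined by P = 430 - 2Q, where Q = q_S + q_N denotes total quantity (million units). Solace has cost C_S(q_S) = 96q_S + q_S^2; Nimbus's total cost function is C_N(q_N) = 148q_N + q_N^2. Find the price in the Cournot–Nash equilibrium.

Solace's profit: π_S = (430 - 2Q)q_S - (96q_S + q_S²). Setting ∂π_S/∂q_S = 0: 334 - 6q_S - 2(q_N) = 0.
Nimbus's first-order condition: 282 - 6q_N - 2(q_S) = 0.
So q_S = (334 - 2q_N)/6 and q_N = (282 - 2q_S)/6.
Substituting one into the other gives q_S = 45 and q_N = 32.
Total output Q = 77, so price P = 430 - 2·77 = 276.

276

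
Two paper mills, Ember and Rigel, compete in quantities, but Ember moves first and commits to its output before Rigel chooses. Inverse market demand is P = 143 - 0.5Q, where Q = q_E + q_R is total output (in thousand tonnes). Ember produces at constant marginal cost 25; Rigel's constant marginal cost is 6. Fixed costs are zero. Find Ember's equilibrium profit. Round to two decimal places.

2450.25

The follower Rigel best-responds to any q_E: π_R = (143 - 0.5Q)q_R - 6q_R.
Setting the follower's marginal profit to zero, 137 - (1/2)q_E - q_R = 0, i.e. q_R = (137 - (1/2)q_E).
Ember substitutes q_R(q_E) into its own profit: π_E = q_E(143 - (1/2)q_E - (137 - (1/2)q_E)/2) - 25q_E = (149/2 - (1/4)q_E)q_E - 25q_E.
Maximising: ∂π_E/∂q_E = 99/2 - (1/2)q_E = 0, giving q_E = 99.
Then q_R = (137 - (1/2)·99) = 175/2.
Price P = 143 - (1/2)·(373/2) = 199/4.
Ember's profit: (199/4 - 25)·99 = 2450.2500.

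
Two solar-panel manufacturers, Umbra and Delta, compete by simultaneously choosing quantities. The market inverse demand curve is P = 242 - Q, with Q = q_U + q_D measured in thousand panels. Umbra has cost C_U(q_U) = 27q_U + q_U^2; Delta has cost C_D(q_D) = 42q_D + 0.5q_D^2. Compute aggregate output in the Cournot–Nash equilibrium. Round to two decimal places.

93.64

Umbra's profit: π_U = (242 - Q)q_U - (27q_U + q_U²). Setting ∂π_U/∂q_U = 0: 215 - 4q_U - (q_D) = 0.
Delta's first-order condition: 200 - 3q_D - (q_U) = 0.
So q_U = (215 - q_D)/4 and q_D = (200 - q_U)/3.
Substituting one into the other gives q_U = 445/11 and q_D = 585/11.
Total output Q = 445/11 + 585/11 = 1030/11.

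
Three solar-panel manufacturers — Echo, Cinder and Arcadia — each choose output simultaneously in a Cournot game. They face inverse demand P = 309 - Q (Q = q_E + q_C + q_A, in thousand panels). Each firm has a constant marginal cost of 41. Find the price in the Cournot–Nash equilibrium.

108

A representative firm's profit is π_i = q_i(309 - Q) - 41q_i.
Setting ∂π_i/∂q_i = 0 with rivals' quantities fixed: 268 - 2q_i - Σ_{j≠i} q_j = 0.
By symmetry each firm produces the same amount; substituting Σ_{j≠i} q_j = 2q_i yields q_i = 268/4 = 67.
Total output Q = 201, so price P = 309 - 201 = 108.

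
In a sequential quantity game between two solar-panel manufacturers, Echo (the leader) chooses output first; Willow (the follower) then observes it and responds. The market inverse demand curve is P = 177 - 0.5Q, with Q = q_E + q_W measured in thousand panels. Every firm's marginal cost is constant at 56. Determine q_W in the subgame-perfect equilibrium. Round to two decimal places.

Solve by backward induction. Given q_E, the follower Willow maximises π_W = (177 - (1/2)q_E - (1/2)q_W)q_W - 56q_W.
∂π_W/∂q_W = 121 - (1/2)q_E - q_W = 0 gives the reaction function q_W = (121 - (1/2)q_E).
Echo substitutes q_W(q_E) into its own profit: π_E = q_E(177 - (1/2)q_E - (121 - (1/2)q_E)/2) - 56q_E = (233/2 - (1/4)q_E)q_E - 56q_E.
Leader FOC: 121/2 - (1/2)q_E = 0, so q_E = 121.
Then q_W = (121 - (1/2)·121) = 121/2.

60.50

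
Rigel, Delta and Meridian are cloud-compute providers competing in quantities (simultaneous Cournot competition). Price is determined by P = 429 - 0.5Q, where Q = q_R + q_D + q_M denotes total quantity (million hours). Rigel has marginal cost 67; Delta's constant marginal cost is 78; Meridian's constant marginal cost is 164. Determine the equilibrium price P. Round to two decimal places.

184.50

Rigel's profit: π_R = (429 - 0.5Q)q_R - (67q_R). Setting ∂π_R/∂q_R = 0: 362 - q_R - (1/2)(q_D + q_M) = 0.
Delta's profit: π_D = (429 - 0.5Q)q_D - (78q_D). Setting ∂π_D/∂q_D = 0: 351 - q_D - (1/2)(q_R + q_M) = 0.
Meridian's first-order condition: 265 - q_M - (1/2)(q_R + q_D) = 0.
Adding the 3 first-order conditions: 978 − 2Q = 0, so Q = 489.
Back-substituting: q_R = (362 − 489/2)/(1/2) = 235, q_D = (351 − 489/2)/(1/2) = 213, q_M = (265 − 489/2)/(1/2) = 41.
Total output Q = 489, so price P = 429 - (1/2)·489 = 369/2.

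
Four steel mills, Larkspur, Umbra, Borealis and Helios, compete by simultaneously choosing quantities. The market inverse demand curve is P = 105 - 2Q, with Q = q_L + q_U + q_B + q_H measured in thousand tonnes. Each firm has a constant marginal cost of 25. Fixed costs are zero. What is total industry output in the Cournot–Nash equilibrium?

32

A representative firm's profit is π_i = q_i(105 - 2Q) - 25q_i.
First-order condition (treating rivals' output as given): 80 - 4q_i - 2·Σ_{j≠i} q_j = 0.
By symmetry each firm produces the same amount; substituting Σ_{j≠i} q_j = 3q_i yields q_i = 80/10 = 8.
Total output Q = 8 + 8 + 8 + 8 = 32.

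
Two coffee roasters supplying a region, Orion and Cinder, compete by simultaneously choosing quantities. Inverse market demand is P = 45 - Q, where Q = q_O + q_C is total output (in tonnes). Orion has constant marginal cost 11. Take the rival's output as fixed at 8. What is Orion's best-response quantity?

With the rival's output fixed at 8, Orion's profit is π_O = (45 - 8 - q_O)q_O - (11q_O) = (37 - q_O)q_O - (11q_O).
∂π_O/∂q_O = 26 - 2q_O = 0, so q_O = 13.

13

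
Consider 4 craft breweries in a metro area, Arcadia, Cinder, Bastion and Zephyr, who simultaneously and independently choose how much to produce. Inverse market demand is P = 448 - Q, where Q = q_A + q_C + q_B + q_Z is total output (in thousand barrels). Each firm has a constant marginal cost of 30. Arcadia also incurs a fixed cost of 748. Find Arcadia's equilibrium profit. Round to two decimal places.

6240.96

A representative firm's profit is π_i = q_i(448 - Q) - 30q_i.
First-order condition (treating rivals' output as given): 418 - 2q_i - Σ_{j≠i} q_j = 0.
With identical firms every q_j equals q_i, so Σ_{j≠i} q_j = 3q_i and 418 = 5q_i, giving q_i = 418/5.
Price P = 448 - 1672/5 = 568/5.
Arcadia's profit: (568/5 - 30)·(418/5) - 748 = 6240.9600.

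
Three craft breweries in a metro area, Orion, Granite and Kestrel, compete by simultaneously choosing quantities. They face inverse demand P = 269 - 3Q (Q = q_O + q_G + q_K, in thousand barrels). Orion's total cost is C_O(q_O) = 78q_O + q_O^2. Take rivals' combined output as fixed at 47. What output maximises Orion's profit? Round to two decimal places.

With rivals' combined output fixed at 47, Orion's profit is π_O = (269 - 3·47 - 3q_O)q_O - (78q_O + q_O²) = (128 - 3q_O)q_O - (78q_O + q_O²).
∂π_O/∂q_O = 50 - 8q_O = 0, so q_O = 25/4.

6.25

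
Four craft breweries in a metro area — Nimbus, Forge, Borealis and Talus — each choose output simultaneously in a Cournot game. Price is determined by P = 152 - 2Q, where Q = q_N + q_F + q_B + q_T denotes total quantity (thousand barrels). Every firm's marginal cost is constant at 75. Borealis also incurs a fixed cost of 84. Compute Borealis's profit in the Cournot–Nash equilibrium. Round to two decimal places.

A representative firm's profit is π_i = q_i(152 - 2Q) - 75q_i.
First-order condition (treating rivals' output as given): 77 - 4q_i - 2·Σ_{j≠i} q_j = 0.
By symmetry each firm produces the same amount; substituting Σ_{j≠i} q_j = 3q_i yields q_i = 77/10.
Price P = 152 - 2·(154/5) = 452/5.
Borealis's profit: (452/5 - 75)·(77/10) - 84 = 1729/50.

34.58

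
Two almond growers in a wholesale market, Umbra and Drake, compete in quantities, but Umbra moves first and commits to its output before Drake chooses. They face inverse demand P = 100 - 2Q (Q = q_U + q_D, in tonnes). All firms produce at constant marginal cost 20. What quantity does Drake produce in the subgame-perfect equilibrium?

10

Solve by backward induction. Given q_U, the follower Drake maximises π_D = (100 - 2q_U - 2q_D)q_D - 20q_D.
∂π_D/∂q_D = 80 - 2q_U - 4q_D = 0 gives the reaction function q_D = (80 - 2q_U)/4.
The leader anticipates this reaction. Substituting into P = 100 - 2Q gives P = 60 - q_U, so π_U = (60 - q_U)q_U - 20q_U.
Leader FOC: 40 - 2q_U = 0, so q_U = 20.
Then q_D = (80 - 2·20)/4 = 10.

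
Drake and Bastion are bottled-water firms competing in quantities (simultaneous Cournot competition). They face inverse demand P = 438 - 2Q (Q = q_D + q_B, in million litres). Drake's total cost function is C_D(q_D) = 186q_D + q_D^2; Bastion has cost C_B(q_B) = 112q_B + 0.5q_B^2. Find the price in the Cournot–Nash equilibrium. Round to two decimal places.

279.54

Drake's profit: π_D = (438 - 2Q)q_D - (186q_D + q_D²). Setting ∂π_D/∂q_D = 0: 252 - 6q_D - 2(q_B) = 0.
Bastion's first-order condition: 326 - 5q_B - 2(q_D) = 0.
Best responses: q_D = (252 - 2q_B)/6, q_B = (326 - 2q_D)/5.
Substituting one into the other gives q_D = 304/13 and q_B = 726/13.
Total output Q = 1030/13, so price P = 438 - 2·(1030/13) = 279.5385.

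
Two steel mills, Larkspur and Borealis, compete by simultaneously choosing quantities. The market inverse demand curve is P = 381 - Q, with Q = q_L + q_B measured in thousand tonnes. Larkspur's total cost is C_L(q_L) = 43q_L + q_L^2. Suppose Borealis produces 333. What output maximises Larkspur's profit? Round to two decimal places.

With the rival's output fixed at 333, Larkspur's profit is π_L = (381 - 333 - q_L)q_L - (43q_L + q_L²) = (48 - q_L)q_L - (43q_L + q_L²).
∂π_L/∂q_L = 5 - 4q_L = 0, so q_L = 5/4.

1.25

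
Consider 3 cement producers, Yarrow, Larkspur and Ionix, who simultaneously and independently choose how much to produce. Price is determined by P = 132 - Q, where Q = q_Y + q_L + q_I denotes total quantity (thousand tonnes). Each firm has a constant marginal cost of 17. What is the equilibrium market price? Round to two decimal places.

45.75

A representative firm's profit is π_i = q_i(132 - Q) - 17q_i.
Setting ∂π_i/∂q_i = 0 with rivals' quantities fixed: 115 - 2q_i - Σ_{j≠i} q_j = 0.
By symmetry each firm produces the same amount; substituting Σ_{j≠i} q_j = 2q_i yields q_i = 115/4.
Total output Q = 345/4, so price P = 132 - 345/4 = 183/4.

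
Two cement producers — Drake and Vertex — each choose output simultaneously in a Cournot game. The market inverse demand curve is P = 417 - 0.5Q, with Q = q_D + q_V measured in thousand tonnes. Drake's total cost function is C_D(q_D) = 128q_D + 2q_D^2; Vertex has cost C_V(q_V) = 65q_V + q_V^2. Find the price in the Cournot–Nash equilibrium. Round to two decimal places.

Drake's profit: π_D = (417 - 0.5Q)q_D - (128q_D + 2q_D²). Setting ∂π_D/∂q_D = 0: 289 - 5q_D - (1/2)(q_V) = 0.
Vertex's profit: π_V = (417 - 0.5Q)q_V - (65q_V + q_V²). Setting ∂π_V/∂q_V = 0: 352 - 3q_V - (1/2)(q_D) = 0.
Best responses: q_D = (289 - (1/2)q_V)/5, q_V = (352 - (1/2)q_D)/3.
Solving the pair: q_D = 46.8475, q_V = 109.5254.
Total output Q = 156.3729, so price P = 417 - (1/2)·156.3729 = 338.8136.

338.81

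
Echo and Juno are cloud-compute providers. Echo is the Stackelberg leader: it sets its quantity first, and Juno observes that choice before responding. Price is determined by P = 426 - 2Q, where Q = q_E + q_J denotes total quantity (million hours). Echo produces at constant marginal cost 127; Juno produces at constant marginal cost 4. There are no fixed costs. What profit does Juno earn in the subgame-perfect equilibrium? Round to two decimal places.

The follower Juno best-responds to any q_E: π_J = (426 - 2Q)q_J - 4q_J.
∂π_J/∂q_J = 422 - 2q_E - 4q_J = 0 gives the reaction function q_J = (422 - 2q_E)/4.
Echo substitutes q_J(q_E) into its own profit: π_E = q_E(426 - 2q_E - (422 - 2q_E)/2) - 127q_E = (215 - q_E)q_E - 127q_E.
The leader's first-order condition 88 - 2q_E = 0 yields q_E = 44.
Then q_J = (422 - 2·44)/4 = 167/2.
Price P = 426 - 2·(255/2) = 171.
Juno's profit: (171 - 4)·(167/2) = 13944.5000.

13944.50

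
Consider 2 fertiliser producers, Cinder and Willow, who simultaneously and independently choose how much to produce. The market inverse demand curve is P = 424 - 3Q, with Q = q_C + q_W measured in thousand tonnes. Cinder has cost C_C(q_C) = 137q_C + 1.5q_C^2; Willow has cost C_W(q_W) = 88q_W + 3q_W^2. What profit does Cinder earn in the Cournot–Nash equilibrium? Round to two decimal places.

2724.56

Cinder's profit: π_C = (424 - 3Q)q_C - (137q_C + (3/2)q_C²). Setting ∂π_C/∂q_C = 0: 287 - 9q_C - 3(q_W) = 0.
Willow's profit: π_W = (424 - 3Q)q_W - (88q_W + 3q_W²). Setting ∂π_W/∂q_W = 0: 336 - 12q_W - 3(q_C) = 0.
Best responses: q_C = (287 - 3q_W)/9, q_W = (336 - 3q_C)/12.
Solving the pair: q_C = 812/33, q_W = 721/33.
Price P = 424 - 3·(511/11) = 284.6364.
Cinder's profit: 284.6364·(812/33) - 137·(812/33) - (3/2)(812/33)² = 2724.5620.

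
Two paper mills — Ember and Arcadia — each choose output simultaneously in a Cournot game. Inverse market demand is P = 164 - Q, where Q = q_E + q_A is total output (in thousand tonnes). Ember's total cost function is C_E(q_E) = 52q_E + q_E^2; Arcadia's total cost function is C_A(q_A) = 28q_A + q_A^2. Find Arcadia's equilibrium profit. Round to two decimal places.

1658.88

Ember's profit: π_E = (164 - Q)q_E - (52q_E + q_E²). Setting ∂π_E/∂q_E = 0: 112 - 4q_E - (q_A) = 0.
Arcadia's profit: π_A = (164 - Q)q_A - (28q_A + q_A²). Setting ∂π_A/∂q_A = 0: 136 - 4q_A - (q_E) = 0.
Best responses: q_E = (112 - q_A)/4, q_A = (136 - q_E)/4.
Substituting one into the other gives q_E = 104/5 and q_A = 144/5.
Price P = 164 - 248/5 = 572/5.
Arcadia's profit: (572/5)·(144/5) - 28·(144/5) - (144/5)² = 1658.8800.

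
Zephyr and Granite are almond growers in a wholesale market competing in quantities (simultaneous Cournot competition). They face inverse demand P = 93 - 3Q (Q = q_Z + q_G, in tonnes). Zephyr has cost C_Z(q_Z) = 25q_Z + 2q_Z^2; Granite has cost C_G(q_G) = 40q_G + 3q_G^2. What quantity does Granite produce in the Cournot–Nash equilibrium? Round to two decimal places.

Zephyr's profit: π_Z = (93 - 3Q)q_Z - (25q_Z + 2q_Z²). Setting ∂π_Z/∂q_Z = 0: 68 - 10q_Z - 3(q_G) = 0.
Granite's first-order condition: 53 - 12q_G - 3(q_Z) = 0.
So q_Z = (68 - 3q_G)/10 and q_G = (53 - 3q_Z)/12.
Substituting one into the other gives q_Z = 219/37 and q_G = 326/111.

2.94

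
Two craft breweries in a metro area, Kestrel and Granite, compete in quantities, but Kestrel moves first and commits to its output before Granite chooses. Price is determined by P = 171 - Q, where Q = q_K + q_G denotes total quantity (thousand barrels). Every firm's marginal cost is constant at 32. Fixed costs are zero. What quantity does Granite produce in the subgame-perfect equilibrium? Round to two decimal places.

The follower Granite best-responds to any q_K: π_G = (171 - Q)q_G - 32q_G.
∂π_G/∂q_G = 139 - q_K - 2q_G = 0 gives the reaction function q_G = (139 - q_K)/2.
Kestrel substitutes q_G(q_K) into its own profit: π_K = q_K(171 - q_K - (139 - q_K)/2) - 32q_K = (203/2 - (1/2)q_K)q_K - 32q_K.
The leader's first-order condition 139/2 - q_K = 0 yields q_K = 139/2.
Then q_G = (139 - 139/2)/2 = 139/4.

34.75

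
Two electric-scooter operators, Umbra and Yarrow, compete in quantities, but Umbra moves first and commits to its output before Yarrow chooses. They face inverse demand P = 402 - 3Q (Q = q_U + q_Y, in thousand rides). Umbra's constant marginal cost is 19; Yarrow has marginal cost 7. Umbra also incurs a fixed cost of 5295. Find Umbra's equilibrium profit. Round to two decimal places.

Solve by backward induction. Given q_U, the follower Yarrow maximises π_Y = (402 - 3q_U - 3q_Y)q_Y - 7q_Y.
Setting the follower's marginal profit to zero, 395 - 3q_U - 6q_Y = 0, i.e. q_Y = (395 - 3q_U)/6.
The leader anticipates this reaction. Substituting into P = 402 - 3Q gives P = 409/2 - (3/2)q_U, so π_U = (409/2 - (3/2)q_U)q_U - 19q_U.
Leader FOC: 371/2 - 3q_U = 0, so q_U = 371/6.
Then q_Y = (395 - 3·(371/6))/6 = 419/12.
Price P = 402 - 3·(387/4) = 447/4.
Umbra's profit: (447/4 - 19)·(371/6) - 5295 = 440.0417.

440.04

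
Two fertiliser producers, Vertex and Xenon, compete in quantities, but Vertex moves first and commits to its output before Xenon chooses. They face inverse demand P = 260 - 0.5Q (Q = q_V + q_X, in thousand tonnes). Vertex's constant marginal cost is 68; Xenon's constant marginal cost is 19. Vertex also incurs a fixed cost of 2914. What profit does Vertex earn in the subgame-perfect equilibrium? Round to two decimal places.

2198.25

Solve by backward induction. Given q_V, the follower Xenon maximises π_X = (260 - (1/2)q_V - (1/2)q_X)q_X - 19q_X.
∂π_X/∂q_X = 241 - (1/2)q_V - q_X = 0 gives the reaction function q_X = (241 - (1/2)q_V).
The leader anticipates this reaction. Substituting into P = 260 - 0.5Q gives P = 279/2 - (1/4)q_V, so π_V = (279/2 - (1/4)q_V)q_V - 68q_V.
Maximising: ∂π_V/∂q_V = 143/2 - (1/2)q_V = 0, giving q_V = 143.
Then q_X = (241 - (1/2)·143) = 339/2.
Price P = 260 - (1/2)·(625/2) = 415/4.
Vertex's profit: (415/4 - 68)·143 - 2914 = 2198.2500.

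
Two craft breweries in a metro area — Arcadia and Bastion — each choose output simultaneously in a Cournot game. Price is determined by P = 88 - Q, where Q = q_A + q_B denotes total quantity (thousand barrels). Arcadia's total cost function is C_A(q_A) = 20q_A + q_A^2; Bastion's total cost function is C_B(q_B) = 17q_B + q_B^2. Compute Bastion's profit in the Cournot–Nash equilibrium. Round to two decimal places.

414.72

Arcadia's profit: π_A = (88 - Q)q_A - (20q_A + q_A²). Setting ∂π_A/∂q_A = 0: 68 - 4q_A - (q_B) = 0.
Bastion's first-order condition: 71 - 4q_B - (q_A) = 0.
So q_A = (68 - q_B)/4 and q_B = (71 - q_A)/4.
Solving the pair: q_A = 67/5, q_B = 72/5.
Price P = 88 - 139/5 = 301/5.
Bastion's profit: (301/5)·(72/5) - 17·(72/5) - (72/5)² = 414.7200.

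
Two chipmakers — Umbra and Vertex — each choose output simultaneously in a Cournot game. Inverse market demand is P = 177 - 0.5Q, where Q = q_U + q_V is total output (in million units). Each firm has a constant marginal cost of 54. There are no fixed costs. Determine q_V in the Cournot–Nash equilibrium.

A representative firm's profit is π_i = q_i(177 - 0.5Q) - 54q_i.
Setting ∂π_i/∂q_i = 0 with rivals' quantities fixed: 123 - q_i - (1/2)q_j = 0.
With identical firms every q_j equals q_i, so q_j = q_i and 123 = (3/2)q_i, giving q_i = 82.

82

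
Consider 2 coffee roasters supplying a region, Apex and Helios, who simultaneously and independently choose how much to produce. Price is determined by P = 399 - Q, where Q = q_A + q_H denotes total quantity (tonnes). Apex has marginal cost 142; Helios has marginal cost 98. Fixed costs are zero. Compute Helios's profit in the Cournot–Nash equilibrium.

Apex's profit: π_A = (399 - Q)q_A - (142q_A). Setting ∂π_A/∂q_A = 0: 257 - 2q_A - (q_H) = 0.
Helios's first-order condition: 301 - 2q_H - (q_A) = 0.
Best responses: q_A = (257 - q_H)/2, q_H = (301 - q_A)/2.
Substituting one into the other gives q_A = 71 and q_H = 115.
Price P = 399 - 186 = 213.
Helios's profit: (213 - 98)·115 = 13225.

13225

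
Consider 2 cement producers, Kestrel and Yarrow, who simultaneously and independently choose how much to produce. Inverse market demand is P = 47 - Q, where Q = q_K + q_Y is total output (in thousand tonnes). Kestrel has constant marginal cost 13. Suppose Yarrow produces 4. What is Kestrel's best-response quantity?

15

With the rival's output fixed at 4, Kestrel's profit is π_K = (47 - 4 - q_K)q_K - (13q_K) = (43 - q_K)q_K - (13q_K).
∂π_K/∂q_K = 30 - 2q_K = 0, so q_K = 15.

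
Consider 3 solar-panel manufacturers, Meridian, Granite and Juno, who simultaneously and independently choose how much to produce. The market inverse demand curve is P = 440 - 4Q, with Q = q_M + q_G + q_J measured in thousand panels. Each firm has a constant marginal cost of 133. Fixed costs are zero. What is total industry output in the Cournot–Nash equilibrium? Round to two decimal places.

57.56

Each firm earns π_i = (440 - 4Q)q_i - 133q_i.
Setting ∂π_i/∂q_i = 0 with rivals' quantities fixed: 307 - 8q_i - 4·Σ_{j≠i} q_j = 0.
With identical firms every q_j equals q_i, so Σ_{j≠i} q_j = 2q_i and 307 = 16q_i, giving q_i = 307/16.
Total output Q = 307/16 + 307/16 + 307/16 = 921/16.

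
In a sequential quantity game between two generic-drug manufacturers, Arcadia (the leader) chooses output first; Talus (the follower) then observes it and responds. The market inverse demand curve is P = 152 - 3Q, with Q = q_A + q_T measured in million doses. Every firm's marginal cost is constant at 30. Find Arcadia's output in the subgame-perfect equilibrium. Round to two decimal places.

20.33

The follower Talus best-responds to any q_A: π_T = (152 - 3Q)q_T - 30q_T.
Follower FOC: 122 - 3q_A - 6q_T = 0, so q_T(q_A) = (122 - 3q_A)/6.
Arcadia substitutes q_T(q_A) into its own profit: π_A = q_A(152 - 3q_A - (122 - 3q_A)/2) - 30q_A = (91 - (3/2)q_A)q_A - 30q_A.
The leader's first-order condition 61 - 3q_A = 0 yields q_A = 61/3.
Then q_T = (122 - 3·(61/3))/6 = 61/6.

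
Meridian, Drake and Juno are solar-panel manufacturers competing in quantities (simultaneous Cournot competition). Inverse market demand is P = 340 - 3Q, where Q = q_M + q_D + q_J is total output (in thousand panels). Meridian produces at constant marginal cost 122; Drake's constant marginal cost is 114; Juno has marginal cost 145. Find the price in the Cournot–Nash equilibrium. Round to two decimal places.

180.25

Meridian's profit: π_M = (340 - 3Q)q_M - (122q_M). Setting ∂π_M/∂q_M = 0: 218 - 6q_M - 3(q_D + q_J) = 0.
Drake's profit: π_D = (340 - 3Q)q_D - (114q_D). Setting ∂π_D/∂q_D = 0: 226 - 6q_D - 3(q_M + q_J) = 0.
Juno's first-order condition: 195 - 6q_J - 3(q_M + q_D) = 0.
Summing all 3 equations gives 639 − 12Q = 0, hence Q = 213/4.
Back-substituting: q_M = (218 − 639/4)/3 = 233/12, q_D = (226 − 639/4)/3 = 265/12, q_J = (195 − 639/4)/3 = 47/4.
Total output Q = 213/4, so price P = 340 - 3·(213/4) = 721/4.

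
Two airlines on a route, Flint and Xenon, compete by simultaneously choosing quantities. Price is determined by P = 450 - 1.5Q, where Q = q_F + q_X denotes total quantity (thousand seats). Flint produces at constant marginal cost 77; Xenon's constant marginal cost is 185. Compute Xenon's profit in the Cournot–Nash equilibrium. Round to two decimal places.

Flint's profit: π_F = (450 - 1.5Q)q_F - (77q_F). Setting ∂π_F/∂q_F = 0: 373 - 3q_F - (3/2)(q_X) = 0.
Xenon's first-order condition: 265 - 3q_X - (3/2)(q_F) = 0.
Rearranging gives the reaction functions q_F = (373 - (3/2)q_X)/3 and q_X = (265 - (3/2)q_F)/3.
Solving the pair: q_F = 962/9, q_X = 314/9.
Price P = 450 - (3/2)·(1276/9) = 712/3.
Xenon's profit: (712/3 - 185)·(314/9) = 1825.8519.

1825.85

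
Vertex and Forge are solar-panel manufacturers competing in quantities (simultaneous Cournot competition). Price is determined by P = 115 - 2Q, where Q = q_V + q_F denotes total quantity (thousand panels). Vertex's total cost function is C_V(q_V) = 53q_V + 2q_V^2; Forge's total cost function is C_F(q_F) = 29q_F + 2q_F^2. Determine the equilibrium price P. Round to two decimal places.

85.40

Vertex's profit: π_V = (115 - 2Q)q_V - (53q_V + 2q_V²). Setting ∂π_V/∂q_V = 0: 62 - 8q_V - 2(q_F) = 0.
Forge's profit: π_F = (115 - 2Q)q_F - (29q_F + 2q_F²). Setting ∂π_F/∂q_F = 0: 86 - 8q_F - 2(q_V) = 0.
So q_V = (62 - 2q_F)/8 and q_F = (86 - 2q_V)/8.
Substituting one into the other gives q_V = 27/5 and q_F = 47/5.
Total output Q = 74/5, so price P = 115 - 2·(74/5) = 427/5.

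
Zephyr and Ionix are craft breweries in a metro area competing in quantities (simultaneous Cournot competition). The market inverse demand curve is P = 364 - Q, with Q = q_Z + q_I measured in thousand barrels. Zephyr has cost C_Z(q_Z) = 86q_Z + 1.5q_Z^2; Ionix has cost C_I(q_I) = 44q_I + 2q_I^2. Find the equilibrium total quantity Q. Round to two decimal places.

Zephyr's profit: π_Z = (364 - Q)q_Z - (86q_Z + (3/2)q_Z²). Setting ∂π_Z/∂q_Z = 0: 278 - 5q_Z - (q_I) = 0.
Ionix's profit: π_I = (364 - Q)q_I - (44q_I + 2q_I²). Setting ∂π_I/∂q_I = 0: 320 - 6q_I - (q_Z) = 0.
Best responses: q_Z = (278 - q_I)/5, q_I = (320 - q_Z)/6.
Solving the pair: q_Z = 1348/29, q_I = 1322/29.
Total output Q = 1348/29 + 1322/29 = 92.0690.

92.07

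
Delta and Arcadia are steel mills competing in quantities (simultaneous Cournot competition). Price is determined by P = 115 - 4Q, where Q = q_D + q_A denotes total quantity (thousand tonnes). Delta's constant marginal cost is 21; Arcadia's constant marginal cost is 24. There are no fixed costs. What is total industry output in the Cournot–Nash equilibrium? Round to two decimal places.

Delta's profit: π_D = (115 - 4Q)q_D - (21q_D). Setting ∂π_D/∂q_D = 0: 94 - 8q_D - 4(q_A) = 0.
Arcadia's first-order condition: 91 - 8q_A - 4(q_D) = 0.
So q_D = (94 - 4q_A)/8 and q_A = (91 - 4q_D)/8.
Solving the pair: q_D = 97/12, q_A = 22/3.
Total output Q = 97/12 + 22/3 = 185/12.

15.42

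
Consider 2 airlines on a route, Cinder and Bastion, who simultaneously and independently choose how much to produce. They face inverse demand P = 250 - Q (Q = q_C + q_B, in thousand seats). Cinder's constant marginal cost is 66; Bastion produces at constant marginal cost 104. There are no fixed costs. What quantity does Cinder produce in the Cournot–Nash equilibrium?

Cinder's profit: π_C = (250 - Q)q_C - (66q_C). Setting ∂π_C/∂q_C = 0: 184 - 2q_C - (q_B) = 0.
Bastion's profit: π_B = (250 - Q)q_B - (104q_B). Setting ∂π_B/∂q_B = 0: 146 - 2q_B - (q_C) = 0.
Rearranging gives the reaction functions q_C = (184 - q_B)/2 and q_B = (146 - q_C)/2.
Substituting one into the other gives q_C = 74 and q_B = 36.

74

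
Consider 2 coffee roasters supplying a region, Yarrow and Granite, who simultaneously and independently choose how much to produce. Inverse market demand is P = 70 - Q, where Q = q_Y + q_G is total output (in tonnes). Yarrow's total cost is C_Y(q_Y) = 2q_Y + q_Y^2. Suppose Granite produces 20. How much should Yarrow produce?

With the rival's output fixed at 20, Yarrow's profit is π_Y = (70 - 20 - q_Y)q_Y - (2q_Y + q_Y²) = (50 - q_Y)q_Y - (2q_Y + q_Y²).
∂π_Y/∂q_Y = 48 - 4q_Y = 0, so q_Y = 12.

12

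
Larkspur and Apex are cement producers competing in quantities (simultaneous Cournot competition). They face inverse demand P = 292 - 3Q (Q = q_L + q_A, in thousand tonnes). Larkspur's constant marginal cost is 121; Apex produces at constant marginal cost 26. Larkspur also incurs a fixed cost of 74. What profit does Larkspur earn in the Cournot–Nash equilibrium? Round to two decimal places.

Larkspur's profit: π_L = (292 - 3Q)q_L - (121q_L). Setting ∂π_L/∂q_L = 0: 171 - 6q_L - 3(q_A) = 0.
Apex's first-order condition: 266 - 6q_A - 3(q_L) = 0.
Best responses: q_L = (171 - 3q_A)/6, q_A = (266 - 3q_L)/6.
Solving the pair: q_L = 76/9, q_A = 361/9.
Price P = 292 - 3·(437/9) = 439/3.
Larkspur's profit: (439/3 - 121)·(76/9) - 74 = 139.9259.

139.93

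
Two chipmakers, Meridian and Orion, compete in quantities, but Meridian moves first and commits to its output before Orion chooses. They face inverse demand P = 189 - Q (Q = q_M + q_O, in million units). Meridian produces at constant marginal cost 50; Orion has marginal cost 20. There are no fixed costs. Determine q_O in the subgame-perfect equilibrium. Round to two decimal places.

The follower Orion best-responds to any q_M: π_O = (189 - Q)q_O - 20q_O.
Setting the follower's marginal profit to zero, 169 - q_M - 2q_O = 0, i.e. q_O = (169 - q_M)/2.
Meridian substitutes q_O(q_M) into its own profit: π_M = q_M(189 - q_M - (169 - q_M)/2) - 50q_M = (209/2 - (1/2)q_M)q_M - 50q_M.
Maximising: ∂π_M/∂q_M = 109/2 - q_M = 0, giving q_M = 109/2.
Then q_O = (169 - 109/2)/2 = 229/4.

57.25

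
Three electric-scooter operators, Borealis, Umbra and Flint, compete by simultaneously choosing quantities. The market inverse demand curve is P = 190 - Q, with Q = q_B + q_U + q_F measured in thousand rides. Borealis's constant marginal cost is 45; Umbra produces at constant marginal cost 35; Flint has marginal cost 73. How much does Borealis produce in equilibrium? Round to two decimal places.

40.75

Borealis's profit: π_B = (190 - Q)q_B - (45q_B). Setting ∂π_B/∂q_B = 0: 145 - 2q_B - (q_U + q_F) = 0.
Umbra's profit: π_U = (190 - Q)q_U - (35q_U). Setting ∂π_U/∂q_U = 0: 155 - 2q_U - (q_B + q_F) = 0.
Flint's first-order condition: 117 - 2q_F - (q_B + q_U) = 0.
Summing all 3 equations gives 417 − 4Q = 0, hence Q = 417/4.
Back-substituting: q_B = (145 − 417/4) = 163/4, q_U = (155 − 417/4) = 203/4, q_F = (117 − 417/4) = 51/4.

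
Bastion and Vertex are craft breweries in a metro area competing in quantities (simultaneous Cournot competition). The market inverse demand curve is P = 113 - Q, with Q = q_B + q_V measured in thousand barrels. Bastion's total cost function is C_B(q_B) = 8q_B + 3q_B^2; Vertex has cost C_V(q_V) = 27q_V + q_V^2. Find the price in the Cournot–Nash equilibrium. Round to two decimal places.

83.42

Bastion's profit: π_B = (113 - Q)q_B - (8q_B + 3q_B²). Setting ∂π_B/∂q_B = 0: 105 - 8q_B - (q_V) = 0.
Vertex's first-order condition: 86 - 4q_V - (q_B) = 0.
Rearranging gives the reaction functions q_B = (105 - q_V)/8 and q_V = (86 - q_B)/4.
Solving the pair: q_B = 334/31, q_V = 583/31.
Total output Q = 917/31, so price P = 113 - 917/31 = 83.4194.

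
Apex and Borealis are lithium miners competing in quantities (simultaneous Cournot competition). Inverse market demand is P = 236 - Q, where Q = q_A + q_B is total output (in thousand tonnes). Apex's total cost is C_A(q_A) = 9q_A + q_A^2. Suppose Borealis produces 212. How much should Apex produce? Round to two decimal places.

With the rival's output fixed at 212, Apex's profit is π_A = (236 - 212 - q_A)q_A - (9q_A + q_A²) = (24 - q_A)q_A - (9q_A + q_A²).
∂π_A/∂q_A = 15 - 4q_A = 0, so q_A = 15/4.

3.75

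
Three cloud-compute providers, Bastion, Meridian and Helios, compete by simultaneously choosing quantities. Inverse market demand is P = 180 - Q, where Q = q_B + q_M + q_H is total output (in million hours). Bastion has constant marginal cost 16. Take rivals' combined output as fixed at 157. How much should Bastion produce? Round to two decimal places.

3.50

With rivals' combined output fixed at 157, Bastion's profit is π_B = (180 - 157 - q_B)q_B - (16q_B) = (23 - q_B)q_B - (16q_B).
∂π_B/∂q_B = 7 - 2q_B = 0, so q_B = 7/2.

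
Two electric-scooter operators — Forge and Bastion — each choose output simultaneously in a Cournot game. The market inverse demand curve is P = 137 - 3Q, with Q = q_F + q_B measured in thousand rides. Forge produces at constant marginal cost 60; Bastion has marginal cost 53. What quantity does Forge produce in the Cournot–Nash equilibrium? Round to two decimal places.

Forge's profit: π_F = (137 - 3Q)q_F - (60q_F). Setting ∂π_F/∂q_F = 0: 77 - 6q_F - 3(q_B) = 0.
Bastion's first-order condition: 84 - 6q_B - 3(q_F) = 0.
Best responses: q_F = (77 - 3q_B)/6, q_B = (84 - 3q_F)/6.
Solving the pair: q_F = 70/9, q_B = 91/9.

7.78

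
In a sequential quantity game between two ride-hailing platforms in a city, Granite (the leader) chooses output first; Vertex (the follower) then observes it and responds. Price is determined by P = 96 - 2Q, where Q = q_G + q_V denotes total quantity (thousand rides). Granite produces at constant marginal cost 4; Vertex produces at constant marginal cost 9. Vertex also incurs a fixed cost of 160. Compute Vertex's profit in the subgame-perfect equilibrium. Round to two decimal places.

25.28

Solve by backward induction. Given q_G, the follower Vertex maximises π_V = (96 - 2q_G - 2q_V)q_V - 9q_V.
Follower FOC: 87 - 2q_G - 4q_V = 0, so q_V(q_G) = (87 - 2q_G)/4.
Granite substitutes q_V(q_G) into its own profit: π_G = q_G(96 - 2q_G - (87 - 2q_G)/2) - 4q_G = (105/2 - q_G)q_G - 4q_G.
Maximising: ∂π_G/∂q_G = 97/2 - 2q_G = 0, giving q_G = 97/4.
Then q_V = (87 - 2·(97/4))/4 = 77/8.
Price P = 96 - 2·(271/8) = 113/4.
Vertex's profit: (113/4 - 9)·(77/8) - 160 = 809/32.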